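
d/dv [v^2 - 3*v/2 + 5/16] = 2*v - 3/2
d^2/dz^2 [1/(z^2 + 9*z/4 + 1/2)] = 8*(-16*z^2 - 36*z + (8*z + 9)^2 - 8)/(4*z^2 + 9*z + 2)^3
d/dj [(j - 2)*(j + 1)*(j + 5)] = 3*j^2 + 8*j - 7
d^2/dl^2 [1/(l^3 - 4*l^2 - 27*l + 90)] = 2*((4 - 3*l)*(l^3 - 4*l^2 - 27*l + 90) + (-3*l^2 + 8*l + 27)^2)/(l^3 - 4*l^2 - 27*l + 90)^3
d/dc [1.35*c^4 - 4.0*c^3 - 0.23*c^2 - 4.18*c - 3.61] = 5.4*c^3 - 12.0*c^2 - 0.46*c - 4.18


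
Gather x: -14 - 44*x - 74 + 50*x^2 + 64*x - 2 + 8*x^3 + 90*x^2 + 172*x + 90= 8*x^3 + 140*x^2 + 192*x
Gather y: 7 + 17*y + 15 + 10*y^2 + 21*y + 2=10*y^2 + 38*y + 24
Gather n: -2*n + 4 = 4 - 2*n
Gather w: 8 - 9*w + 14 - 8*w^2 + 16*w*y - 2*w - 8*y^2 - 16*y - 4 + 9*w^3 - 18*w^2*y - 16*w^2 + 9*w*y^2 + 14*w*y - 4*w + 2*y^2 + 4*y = 9*w^3 + w^2*(-18*y - 24) + w*(9*y^2 + 30*y - 15) - 6*y^2 - 12*y + 18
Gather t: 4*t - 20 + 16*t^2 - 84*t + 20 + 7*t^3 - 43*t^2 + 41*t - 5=7*t^3 - 27*t^2 - 39*t - 5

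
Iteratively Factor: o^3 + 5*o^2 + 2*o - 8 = (o - 1)*(o^2 + 6*o + 8) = (o - 1)*(o + 2)*(o + 4)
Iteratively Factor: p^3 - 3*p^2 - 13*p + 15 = (p + 3)*(p^2 - 6*p + 5) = (p - 1)*(p + 3)*(p - 5)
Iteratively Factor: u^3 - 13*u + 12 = (u - 3)*(u^2 + 3*u - 4) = (u - 3)*(u - 1)*(u + 4)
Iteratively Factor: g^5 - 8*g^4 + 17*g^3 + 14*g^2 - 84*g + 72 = (g - 2)*(g^4 - 6*g^3 + 5*g^2 + 24*g - 36) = (g - 3)*(g - 2)*(g^3 - 3*g^2 - 4*g + 12) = (g - 3)*(g - 2)^2*(g^2 - g - 6) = (g - 3)*(g - 2)^2*(g + 2)*(g - 3)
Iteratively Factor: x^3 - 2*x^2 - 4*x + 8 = (x - 2)*(x^2 - 4) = (x - 2)*(x + 2)*(x - 2)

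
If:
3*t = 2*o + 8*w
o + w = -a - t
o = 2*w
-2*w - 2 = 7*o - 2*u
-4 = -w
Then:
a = -28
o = 8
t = 16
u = 33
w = 4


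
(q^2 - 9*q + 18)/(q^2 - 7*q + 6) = (q - 3)/(q - 1)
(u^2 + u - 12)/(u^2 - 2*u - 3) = (u + 4)/(u + 1)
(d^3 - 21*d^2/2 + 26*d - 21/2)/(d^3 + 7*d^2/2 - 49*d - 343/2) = (2*d^2 - 7*d + 3)/(2*d^2 + 21*d + 49)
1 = 1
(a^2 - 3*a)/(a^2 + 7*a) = (a - 3)/(a + 7)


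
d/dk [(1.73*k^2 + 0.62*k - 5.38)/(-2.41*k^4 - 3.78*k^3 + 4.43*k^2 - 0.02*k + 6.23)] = (8.3386*k^5 + 11.022*k^4 - 47.176*k^3 - 63.7904*k^2 + 69.2226*k + 3.755)/(5.8081*k^8 + 18.2196*k^7 - 7.0642*k^6 - 33.3944*k^5 - 10.2525*k^4 - 47.276*k^3 + 55.1982*k^2 - 0.2492*k + 38.8129)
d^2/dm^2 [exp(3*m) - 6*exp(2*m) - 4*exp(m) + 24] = (9*exp(2*m) - 24*exp(m) - 4)*exp(m)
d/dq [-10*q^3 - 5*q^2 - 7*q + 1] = -30*q^2 - 10*q - 7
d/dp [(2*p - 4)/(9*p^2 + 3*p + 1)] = 2*(-9*p^2 + 36*p + 7)/(81*p^4 + 54*p^3 + 27*p^2 + 6*p + 1)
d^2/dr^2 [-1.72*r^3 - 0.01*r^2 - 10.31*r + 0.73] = -10.32*r - 0.02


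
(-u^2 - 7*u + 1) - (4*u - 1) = -u^2 - 11*u + 2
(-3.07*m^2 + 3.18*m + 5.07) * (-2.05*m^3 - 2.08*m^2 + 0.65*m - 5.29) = 6.2935*m^5 - 0.1334*m^4 - 19.0034*m^3 + 7.7617*m^2 - 13.5267*m - 26.8203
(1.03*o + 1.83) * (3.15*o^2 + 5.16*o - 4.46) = 3.2445*o^3 + 11.0793*o^2 + 4.849*o - 8.1618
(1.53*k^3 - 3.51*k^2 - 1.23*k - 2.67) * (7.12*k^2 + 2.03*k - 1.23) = 10.8936*k^5 - 21.8853*k^4 - 17.7648*k^3 - 17.19*k^2 - 3.9072*k + 3.2841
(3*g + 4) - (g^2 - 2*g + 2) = -g^2 + 5*g + 2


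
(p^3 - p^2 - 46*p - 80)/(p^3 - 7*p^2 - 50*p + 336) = (p^2 + 7*p + 10)/(p^2 + p - 42)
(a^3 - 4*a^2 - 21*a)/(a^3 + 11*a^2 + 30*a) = (a^2 - 4*a - 21)/(a^2 + 11*a + 30)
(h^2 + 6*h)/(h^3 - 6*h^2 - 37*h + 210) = h/(h^2 - 12*h + 35)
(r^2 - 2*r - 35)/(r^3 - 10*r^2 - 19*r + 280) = 1/(r - 8)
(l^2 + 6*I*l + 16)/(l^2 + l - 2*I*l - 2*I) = (l + 8*I)/(l + 1)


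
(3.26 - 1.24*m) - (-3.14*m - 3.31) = 1.9*m + 6.57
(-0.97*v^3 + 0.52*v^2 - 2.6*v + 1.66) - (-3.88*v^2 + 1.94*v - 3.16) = -0.97*v^3 + 4.4*v^2 - 4.54*v + 4.82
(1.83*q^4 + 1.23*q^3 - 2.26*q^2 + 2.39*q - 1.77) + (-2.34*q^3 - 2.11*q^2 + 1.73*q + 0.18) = 1.83*q^4 - 1.11*q^3 - 4.37*q^2 + 4.12*q - 1.59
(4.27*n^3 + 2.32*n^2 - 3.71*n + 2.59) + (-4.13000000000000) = 4.27*n^3 + 2.32*n^2 - 3.71*n - 1.54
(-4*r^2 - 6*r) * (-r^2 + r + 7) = 4*r^4 + 2*r^3 - 34*r^2 - 42*r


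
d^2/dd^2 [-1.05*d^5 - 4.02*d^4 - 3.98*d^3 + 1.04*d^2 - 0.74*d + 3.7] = -21.0*d^3 - 48.24*d^2 - 23.88*d + 2.08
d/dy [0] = 0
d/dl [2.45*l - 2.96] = 2.45000000000000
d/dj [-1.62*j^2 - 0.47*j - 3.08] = -3.24*j - 0.47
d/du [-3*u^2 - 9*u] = -6*u - 9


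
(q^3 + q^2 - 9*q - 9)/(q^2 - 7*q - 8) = (q^2 - 9)/(q - 8)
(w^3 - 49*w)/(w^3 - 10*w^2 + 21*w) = (w + 7)/(w - 3)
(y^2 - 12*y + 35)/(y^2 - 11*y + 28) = (y - 5)/(y - 4)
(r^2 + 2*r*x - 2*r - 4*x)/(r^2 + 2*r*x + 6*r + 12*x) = (r - 2)/(r + 6)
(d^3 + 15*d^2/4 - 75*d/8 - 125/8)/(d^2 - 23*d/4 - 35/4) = (2*d^2 + 5*d - 25)/(2*(d - 7))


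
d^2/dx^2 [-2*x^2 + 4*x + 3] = -4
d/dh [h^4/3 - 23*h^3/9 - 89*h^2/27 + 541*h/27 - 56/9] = 4*h^3/3 - 23*h^2/3 - 178*h/27 + 541/27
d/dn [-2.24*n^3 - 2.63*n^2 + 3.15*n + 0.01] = -6.72*n^2 - 5.26*n + 3.15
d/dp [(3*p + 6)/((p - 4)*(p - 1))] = 3*(-p^2 - 4*p + 14)/(p^4 - 10*p^3 + 33*p^2 - 40*p + 16)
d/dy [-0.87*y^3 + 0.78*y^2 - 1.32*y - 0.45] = -2.61*y^2 + 1.56*y - 1.32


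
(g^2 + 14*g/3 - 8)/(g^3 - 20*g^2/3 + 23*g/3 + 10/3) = (3*g^2 + 14*g - 24)/(3*g^3 - 20*g^2 + 23*g + 10)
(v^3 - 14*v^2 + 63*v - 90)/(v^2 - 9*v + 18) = v - 5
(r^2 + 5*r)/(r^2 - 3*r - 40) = r/(r - 8)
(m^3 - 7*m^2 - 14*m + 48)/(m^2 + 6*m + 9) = (m^2 - 10*m + 16)/(m + 3)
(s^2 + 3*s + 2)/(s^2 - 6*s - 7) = (s + 2)/(s - 7)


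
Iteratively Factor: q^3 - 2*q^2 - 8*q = (q)*(q^2 - 2*q - 8) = q*(q + 2)*(q - 4)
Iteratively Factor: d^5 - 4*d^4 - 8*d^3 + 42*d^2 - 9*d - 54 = (d + 1)*(d^4 - 5*d^3 - 3*d^2 + 45*d - 54) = (d - 3)*(d + 1)*(d^3 - 2*d^2 - 9*d + 18) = (d - 3)*(d - 2)*(d + 1)*(d^2 - 9) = (d - 3)*(d - 2)*(d + 1)*(d + 3)*(d - 3)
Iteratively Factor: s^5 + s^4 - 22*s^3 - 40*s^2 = (s + 4)*(s^4 - 3*s^3 - 10*s^2) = (s - 5)*(s + 4)*(s^3 + 2*s^2) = (s - 5)*(s + 2)*(s + 4)*(s^2) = s*(s - 5)*(s + 2)*(s + 4)*(s)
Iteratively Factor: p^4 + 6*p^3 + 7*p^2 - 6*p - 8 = (p + 1)*(p^3 + 5*p^2 + 2*p - 8) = (p + 1)*(p + 2)*(p^2 + 3*p - 4) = (p + 1)*(p + 2)*(p + 4)*(p - 1)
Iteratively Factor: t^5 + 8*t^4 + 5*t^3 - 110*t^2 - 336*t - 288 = (t + 4)*(t^4 + 4*t^3 - 11*t^2 - 66*t - 72) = (t + 3)*(t + 4)*(t^3 + t^2 - 14*t - 24) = (t - 4)*(t + 3)*(t + 4)*(t^2 + 5*t + 6) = (t - 4)*(t + 3)^2*(t + 4)*(t + 2)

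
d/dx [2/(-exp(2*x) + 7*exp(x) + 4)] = (4*exp(x) - 14)*exp(x)/(-exp(2*x) + 7*exp(x) + 4)^2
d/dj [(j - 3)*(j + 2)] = 2*j - 1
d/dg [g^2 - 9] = 2*g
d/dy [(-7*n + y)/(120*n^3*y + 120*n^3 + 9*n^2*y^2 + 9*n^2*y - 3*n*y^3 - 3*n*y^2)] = (40*n^2*y + 40*n^2 + 3*n*y^2 + 3*n*y - y^3 - y^2 + (7*n - y)*(40*n^2 + 6*n*y + 3*n - 3*y^2 - 2*y))/(3*n*(40*n^2*y + 40*n^2 + 3*n*y^2 + 3*n*y - y^3 - y^2)^2)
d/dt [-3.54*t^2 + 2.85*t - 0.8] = 2.85 - 7.08*t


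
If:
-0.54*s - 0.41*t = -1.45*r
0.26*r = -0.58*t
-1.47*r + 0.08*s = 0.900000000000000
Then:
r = -0.73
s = -2.22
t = 0.33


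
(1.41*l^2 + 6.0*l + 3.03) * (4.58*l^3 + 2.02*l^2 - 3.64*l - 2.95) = 6.4578*l^5 + 30.3282*l^4 + 20.865*l^3 - 19.8789*l^2 - 28.7292*l - 8.9385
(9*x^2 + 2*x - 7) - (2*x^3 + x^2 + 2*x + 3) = -2*x^3 + 8*x^2 - 10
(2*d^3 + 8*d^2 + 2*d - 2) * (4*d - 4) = 8*d^4 + 24*d^3 - 24*d^2 - 16*d + 8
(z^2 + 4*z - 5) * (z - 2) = z^3 + 2*z^2 - 13*z + 10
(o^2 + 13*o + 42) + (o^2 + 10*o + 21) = 2*o^2 + 23*o + 63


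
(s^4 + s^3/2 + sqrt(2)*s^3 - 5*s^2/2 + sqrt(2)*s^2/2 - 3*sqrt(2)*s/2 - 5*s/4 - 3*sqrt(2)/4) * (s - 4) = s^5 - 7*s^4/2 + sqrt(2)*s^4 - 7*sqrt(2)*s^3/2 - 9*s^3/2 - 7*sqrt(2)*s^2/2 + 35*s^2/4 + 5*s + 21*sqrt(2)*s/4 + 3*sqrt(2)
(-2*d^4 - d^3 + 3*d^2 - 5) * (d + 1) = -2*d^5 - 3*d^4 + 2*d^3 + 3*d^2 - 5*d - 5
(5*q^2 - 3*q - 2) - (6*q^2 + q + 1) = -q^2 - 4*q - 3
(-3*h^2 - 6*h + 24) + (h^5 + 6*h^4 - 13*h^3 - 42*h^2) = h^5 + 6*h^4 - 13*h^3 - 45*h^2 - 6*h + 24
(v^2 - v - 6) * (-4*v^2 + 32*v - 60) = -4*v^4 + 36*v^3 - 68*v^2 - 132*v + 360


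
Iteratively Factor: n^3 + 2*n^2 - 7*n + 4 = (n - 1)*(n^2 + 3*n - 4) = (n - 1)*(n + 4)*(n - 1)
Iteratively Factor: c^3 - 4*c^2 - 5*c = (c - 5)*(c^2 + c) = (c - 5)*(c + 1)*(c)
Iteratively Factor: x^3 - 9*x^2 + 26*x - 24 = (x - 4)*(x^2 - 5*x + 6) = (x - 4)*(x - 3)*(x - 2)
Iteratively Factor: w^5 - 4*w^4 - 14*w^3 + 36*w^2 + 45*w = (w + 3)*(w^4 - 7*w^3 + 7*w^2 + 15*w) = (w + 1)*(w + 3)*(w^3 - 8*w^2 + 15*w) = (w - 5)*(w + 1)*(w + 3)*(w^2 - 3*w) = (w - 5)*(w - 3)*(w + 1)*(w + 3)*(w)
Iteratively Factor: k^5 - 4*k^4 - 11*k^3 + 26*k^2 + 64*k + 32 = (k + 1)*(k^4 - 5*k^3 - 6*k^2 + 32*k + 32) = (k - 4)*(k + 1)*(k^3 - k^2 - 10*k - 8) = (k - 4)^2*(k + 1)*(k^2 + 3*k + 2) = (k - 4)^2*(k + 1)^2*(k + 2)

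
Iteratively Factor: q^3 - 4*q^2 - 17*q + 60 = (q - 3)*(q^2 - q - 20) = (q - 5)*(q - 3)*(q + 4)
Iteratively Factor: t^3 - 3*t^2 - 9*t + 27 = (t + 3)*(t^2 - 6*t + 9) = (t - 3)*(t + 3)*(t - 3)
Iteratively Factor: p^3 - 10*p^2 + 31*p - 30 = (p - 3)*(p^2 - 7*p + 10) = (p - 3)*(p - 2)*(p - 5)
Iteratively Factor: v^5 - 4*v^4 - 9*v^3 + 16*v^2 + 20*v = (v + 2)*(v^4 - 6*v^3 + 3*v^2 + 10*v) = (v - 2)*(v + 2)*(v^3 - 4*v^2 - 5*v) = (v - 2)*(v + 1)*(v + 2)*(v^2 - 5*v) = (v - 5)*(v - 2)*(v + 1)*(v + 2)*(v)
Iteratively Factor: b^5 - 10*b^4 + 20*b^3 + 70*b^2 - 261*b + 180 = (b - 1)*(b^4 - 9*b^3 + 11*b^2 + 81*b - 180) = (b - 5)*(b - 1)*(b^3 - 4*b^2 - 9*b + 36) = (b - 5)*(b - 4)*(b - 1)*(b^2 - 9) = (b - 5)*(b - 4)*(b - 1)*(b + 3)*(b - 3)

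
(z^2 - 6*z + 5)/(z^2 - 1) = (z - 5)/(z + 1)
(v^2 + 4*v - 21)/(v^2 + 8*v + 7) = (v - 3)/(v + 1)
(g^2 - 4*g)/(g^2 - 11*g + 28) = g/(g - 7)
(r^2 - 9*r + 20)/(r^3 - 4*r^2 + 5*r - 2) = (r^2 - 9*r + 20)/(r^3 - 4*r^2 + 5*r - 2)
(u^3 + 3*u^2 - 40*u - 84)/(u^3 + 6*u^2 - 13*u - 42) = (u - 6)/(u - 3)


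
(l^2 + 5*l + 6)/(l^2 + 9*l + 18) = (l + 2)/(l + 6)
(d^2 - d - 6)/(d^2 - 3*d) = (d + 2)/d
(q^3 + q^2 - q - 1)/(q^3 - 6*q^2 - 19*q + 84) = (q^3 + q^2 - q - 1)/(q^3 - 6*q^2 - 19*q + 84)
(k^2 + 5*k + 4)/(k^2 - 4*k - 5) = (k + 4)/(k - 5)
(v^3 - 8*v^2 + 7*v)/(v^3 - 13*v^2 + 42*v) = (v - 1)/(v - 6)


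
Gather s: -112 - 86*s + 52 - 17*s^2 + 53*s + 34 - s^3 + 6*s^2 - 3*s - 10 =-s^3 - 11*s^2 - 36*s - 36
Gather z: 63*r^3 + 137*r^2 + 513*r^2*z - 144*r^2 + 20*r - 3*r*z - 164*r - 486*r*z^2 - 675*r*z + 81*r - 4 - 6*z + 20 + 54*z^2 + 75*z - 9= 63*r^3 - 7*r^2 - 63*r + z^2*(54 - 486*r) + z*(513*r^2 - 678*r + 69) + 7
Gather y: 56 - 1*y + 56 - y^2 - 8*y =-y^2 - 9*y + 112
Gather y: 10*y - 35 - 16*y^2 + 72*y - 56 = -16*y^2 + 82*y - 91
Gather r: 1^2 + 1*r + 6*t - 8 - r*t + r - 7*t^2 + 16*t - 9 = r*(2 - t) - 7*t^2 + 22*t - 16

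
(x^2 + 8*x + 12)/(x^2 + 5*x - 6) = (x + 2)/(x - 1)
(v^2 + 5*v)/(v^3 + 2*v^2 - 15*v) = 1/(v - 3)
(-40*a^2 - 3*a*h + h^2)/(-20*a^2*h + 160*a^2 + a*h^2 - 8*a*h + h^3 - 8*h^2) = (8*a - h)/(4*a*h - 32*a - h^2 + 8*h)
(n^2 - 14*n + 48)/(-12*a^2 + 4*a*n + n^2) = (n^2 - 14*n + 48)/(-12*a^2 + 4*a*n + n^2)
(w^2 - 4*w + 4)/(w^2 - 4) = (w - 2)/(w + 2)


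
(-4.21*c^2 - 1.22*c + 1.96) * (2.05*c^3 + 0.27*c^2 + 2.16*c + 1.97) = -8.6305*c^5 - 3.6377*c^4 - 5.405*c^3 - 10.3997*c^2 + 1.8302*c + 3.8612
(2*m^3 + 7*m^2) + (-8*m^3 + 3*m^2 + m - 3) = -6*m^3 + 10*m^2 + m - 3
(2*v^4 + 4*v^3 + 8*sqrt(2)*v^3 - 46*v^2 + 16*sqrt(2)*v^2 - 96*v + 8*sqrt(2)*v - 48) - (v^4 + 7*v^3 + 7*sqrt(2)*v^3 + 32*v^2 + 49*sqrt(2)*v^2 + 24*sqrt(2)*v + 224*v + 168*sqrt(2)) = v^4 - 3*v^3 + sqrt(2)*v^3 - 78*v^2 - 33*sqrt(2)*v^2 - 320*v - 16*sqrt(2)*v - 168*sqrt(2) - 48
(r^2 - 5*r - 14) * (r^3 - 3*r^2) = r^5 - 8*r^4 + r^3 + 42*r^2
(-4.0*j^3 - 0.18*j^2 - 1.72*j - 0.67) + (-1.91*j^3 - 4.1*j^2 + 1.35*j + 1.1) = -5.91*j^3 - 4.28*j^2 - 0.37*j + 0.43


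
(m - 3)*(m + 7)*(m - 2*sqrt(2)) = m^3 - 2*sqrt(2)*m^2 + 4*m^2 - 21*m - 8*sqrt(2)*m + 42*sqrt(2)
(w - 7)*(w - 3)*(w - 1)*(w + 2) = w^4 - 9*w^3 + 9*w^2 + 41*w - 42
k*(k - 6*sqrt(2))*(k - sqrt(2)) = k^3 - 7*sqrt(2)*k^2 + 12*k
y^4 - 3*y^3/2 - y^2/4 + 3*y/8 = y*(y - 3/2)*(y - 1/2)*(y + 1/2)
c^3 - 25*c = c*(c - 5)*(c + 5)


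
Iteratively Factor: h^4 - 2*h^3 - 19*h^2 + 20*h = (h)*(h^3 - 2*h^2 - 19*h + 20) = h*(h - 5)*(h^2 + 3*h - 4) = h*(h - 5)*(h - 1)*(h + 4)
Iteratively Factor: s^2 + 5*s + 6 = (s + 3)*(s + 2)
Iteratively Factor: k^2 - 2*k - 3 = (k + 1)*(k - 3)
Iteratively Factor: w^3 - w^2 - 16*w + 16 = (w - 1)*(w^2 - 16) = (w - 1)*(w + 4)*(w - 4)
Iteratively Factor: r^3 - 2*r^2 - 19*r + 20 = (r - 1)*(r^2 - r - 20) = (r - 5)*(r - 1)*(r + 4)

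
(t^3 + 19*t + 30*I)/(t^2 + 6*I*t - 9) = (t^2 - 3*I*t + 10)/(t + 3*I)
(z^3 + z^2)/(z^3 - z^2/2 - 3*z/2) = 2*z/(2*z - 3)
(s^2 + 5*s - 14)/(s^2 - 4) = (s + 7)/(s + 2)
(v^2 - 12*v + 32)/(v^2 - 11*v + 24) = (v - 4)/(v - 3)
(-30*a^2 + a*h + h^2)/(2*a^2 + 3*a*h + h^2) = (-30*a^2 + a*h + h^2)/(2*a^2 + 3*a*h + h^2)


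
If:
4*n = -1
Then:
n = -1/4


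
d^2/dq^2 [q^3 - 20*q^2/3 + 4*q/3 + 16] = 6*q - 40/3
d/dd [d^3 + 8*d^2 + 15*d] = 3*d^2 + 16*d + 15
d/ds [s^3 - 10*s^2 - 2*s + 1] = 3*s^2 - 20*s - 2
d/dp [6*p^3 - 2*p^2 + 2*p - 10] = 18*p^2 - 4*p + 2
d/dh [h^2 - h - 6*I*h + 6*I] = 2*h - 1 - 6*I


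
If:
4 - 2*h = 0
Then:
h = 2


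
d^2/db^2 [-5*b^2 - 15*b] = -10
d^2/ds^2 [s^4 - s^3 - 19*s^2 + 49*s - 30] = 12*s^2 - 6*s - 38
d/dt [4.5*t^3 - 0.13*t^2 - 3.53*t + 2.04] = 13.5*t^2 - 0.26*t - 3.53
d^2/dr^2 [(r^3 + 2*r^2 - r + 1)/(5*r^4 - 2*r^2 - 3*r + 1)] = 10*(5*r^9 + 30*r^8 - 24*r^7 + 75*r^6 + 30*r^5 - 51*r^4 + 3*r^3 - 3*r^2 + 3*r + 2)/(125*r^12 - 150*r^10 - 225*r^9 + 135*r^8 + 180*r^7 + 67*r^6 - 126*r^5 - 27*r^4 + 9*r^3 + 21*r^2 - 9*r + 1)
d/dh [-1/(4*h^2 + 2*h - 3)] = 2*(4*h + 1)/(4*h^2 + 2*h - 3)^2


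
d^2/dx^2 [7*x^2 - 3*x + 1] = 14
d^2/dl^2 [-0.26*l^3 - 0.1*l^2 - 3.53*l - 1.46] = -1.56*l - 0.2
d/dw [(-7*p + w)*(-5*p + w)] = -12*p + 2*w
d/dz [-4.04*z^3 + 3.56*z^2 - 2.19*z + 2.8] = -12.12*z^2 + 7.12*z - 2.19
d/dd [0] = 0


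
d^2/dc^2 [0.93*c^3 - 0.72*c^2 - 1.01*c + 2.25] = 5.58*c - 1.44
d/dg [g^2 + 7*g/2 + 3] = 2*g + 7/2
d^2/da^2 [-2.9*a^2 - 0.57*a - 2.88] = -5.80000000000000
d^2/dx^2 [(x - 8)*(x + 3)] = 2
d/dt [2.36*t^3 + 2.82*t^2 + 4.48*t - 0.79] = 7.08*t^2 + 5.64*t + 4.48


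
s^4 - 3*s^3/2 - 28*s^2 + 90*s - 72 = (s - 4)*(s - 2)*(s - 3/2)*(s + 6)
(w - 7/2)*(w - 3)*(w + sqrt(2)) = w^3 - 13*w^2/2 + sqrt(2)*w^2 - 13*sqrt(2)*w/2 + 21*w/2 + 21*sqrt(2)/2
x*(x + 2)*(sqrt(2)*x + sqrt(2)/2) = sqrt(2)*x^3 + 5*sqrt(2)*x^2/2 + sqrt(2)*x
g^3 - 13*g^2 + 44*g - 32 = (g - 8)*(g - 4)*(g - 1)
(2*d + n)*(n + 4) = 2*d*n + 8*d + n^2 + 4*n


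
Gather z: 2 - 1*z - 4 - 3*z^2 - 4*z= -3*z^2 - 5*z - 2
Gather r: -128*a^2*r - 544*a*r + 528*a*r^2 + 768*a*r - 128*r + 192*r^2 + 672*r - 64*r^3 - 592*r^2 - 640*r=-64*r^3 + r^2*(528*a - 400) + r*(-128*a^2 + 224*a - 96)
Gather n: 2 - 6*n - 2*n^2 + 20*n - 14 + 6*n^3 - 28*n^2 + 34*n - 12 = 6*n^3 - 30*n^2 + 48*n - 24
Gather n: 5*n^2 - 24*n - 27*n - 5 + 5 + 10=5*n^2 - 51*n + 10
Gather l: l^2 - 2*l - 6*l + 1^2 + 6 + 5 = l^2 - 8*l + 12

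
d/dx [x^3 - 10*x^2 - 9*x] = 3*x^2 - 20*x - 9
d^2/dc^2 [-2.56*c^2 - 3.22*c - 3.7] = -5.12000000000000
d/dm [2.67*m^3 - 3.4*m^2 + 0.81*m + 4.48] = 8.01*m^2 - 6.8*m + 0.81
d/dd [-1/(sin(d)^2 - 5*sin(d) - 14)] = (2*sin(d) - 5)*cos(d)/((sin(d) - 7)^2*(sin(d) + 2)^2)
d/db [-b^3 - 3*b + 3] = -3*b^2 - 3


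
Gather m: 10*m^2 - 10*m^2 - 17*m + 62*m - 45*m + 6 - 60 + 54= 0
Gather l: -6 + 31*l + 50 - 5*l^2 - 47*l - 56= -5*l^2 - 16*l - 12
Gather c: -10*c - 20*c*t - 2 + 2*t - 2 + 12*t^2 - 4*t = c*(-20*t - 10) + 12*t^2 - 2*t - 4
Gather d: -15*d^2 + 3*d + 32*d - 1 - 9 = -15*d^2 + 35*d - 10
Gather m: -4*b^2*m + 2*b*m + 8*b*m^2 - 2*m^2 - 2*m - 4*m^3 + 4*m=-4*m^3 + m^2*(8*b - 2) + m*(-4*b^2 + 2*b + 2)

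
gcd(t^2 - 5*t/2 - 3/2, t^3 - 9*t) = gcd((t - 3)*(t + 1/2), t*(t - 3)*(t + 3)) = t - 3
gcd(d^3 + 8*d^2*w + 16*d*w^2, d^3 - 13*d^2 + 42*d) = d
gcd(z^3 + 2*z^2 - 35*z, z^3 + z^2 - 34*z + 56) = z + 7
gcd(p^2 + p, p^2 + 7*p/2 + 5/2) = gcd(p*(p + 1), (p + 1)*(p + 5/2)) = p + 1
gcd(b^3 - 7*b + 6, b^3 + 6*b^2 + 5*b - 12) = b^2 + 2*b - 3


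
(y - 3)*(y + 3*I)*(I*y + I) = I*y^3 - 3*y^2 - 2*I*y^2 + 6*y - 3*I*y + 9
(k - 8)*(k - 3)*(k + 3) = k^3 - 8*k^2 - 9*k + 72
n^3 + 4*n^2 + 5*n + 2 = (n + 1)^2*(n + 2)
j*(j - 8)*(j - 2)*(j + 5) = j^4 - 5*j^3 - 34*j^2 + 80*j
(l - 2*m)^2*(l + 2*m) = l^3 - 2*l^2*m - 4*l*m^2 + 8*m^3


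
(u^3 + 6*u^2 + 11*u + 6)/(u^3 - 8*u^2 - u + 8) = (u^2 + 5*u + 6)/(u^2 - 9*u + 8)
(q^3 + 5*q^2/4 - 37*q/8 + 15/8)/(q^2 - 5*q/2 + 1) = (4*q^2 + 7*q - 15)/(4*(q - 2))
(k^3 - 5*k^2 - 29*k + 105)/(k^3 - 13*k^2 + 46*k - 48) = (k^2 - 2*k - 35)/(k^2 - 10*k + 16)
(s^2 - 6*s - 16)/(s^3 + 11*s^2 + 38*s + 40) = (s - 8)/(s^2 + 9*s + 20)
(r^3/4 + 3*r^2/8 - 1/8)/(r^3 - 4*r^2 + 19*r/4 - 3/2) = (r^2 + 2*r + 1)/(2*(2*r^2 - 7*r + 6))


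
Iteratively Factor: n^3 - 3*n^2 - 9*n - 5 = (n + 1)*(n^2 - 4*n - 5) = (n - 5)*(n + 1)*(n + 1)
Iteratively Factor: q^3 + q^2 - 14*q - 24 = (q - 4)*(q^2 + 5*q + 6) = (q - 4)*(q + 3)*(q + 2)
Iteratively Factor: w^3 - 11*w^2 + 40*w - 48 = (w - 3)*(w^2 - 8*w + 16) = (w - 4)*(w - 3)*(w - 4)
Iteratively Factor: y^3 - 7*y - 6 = (y - 3)*(y^2 + 3*y + 2) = (y - 3)*(y + 2)*(y + 1)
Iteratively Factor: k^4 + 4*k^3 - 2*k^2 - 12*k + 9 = (k - 1)*(k^3 + 5*k^2 + 3*k - 9) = (k - 1)^2*(k^2 + 6*k + 9) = (k - 1)^2*(k + 3)*(k + 3)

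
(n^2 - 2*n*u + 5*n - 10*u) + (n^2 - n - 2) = 2*n^2 - 2*n*u + 4*n - 10*u - 2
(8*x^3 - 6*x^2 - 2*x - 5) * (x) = 8*x^4 - 6*x^3 - 2*x^2 - 5*x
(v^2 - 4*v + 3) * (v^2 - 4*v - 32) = v^4 - 8*v^3 - 13*v^2 + 116*v - 96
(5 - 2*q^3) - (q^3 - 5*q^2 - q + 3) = -3*q^3 + 5*q^2 + q + 2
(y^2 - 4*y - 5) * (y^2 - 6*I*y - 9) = y^4 - 4*y^3 - 6*I*y^3 - 14*y^2 + 24*I*y^2 + 36*y + 30*I*y + 45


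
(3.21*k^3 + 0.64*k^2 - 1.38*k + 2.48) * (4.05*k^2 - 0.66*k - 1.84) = 13.0005*k^5 + 0.4734*k^4 - 11.9178*k^3 + 9.7772*k^2 + 0.9024*k - 4.5632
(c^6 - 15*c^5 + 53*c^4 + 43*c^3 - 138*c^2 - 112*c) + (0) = c^6 - 15*c^5 + 53*c^4 + 43*c^3 - 138*c^2 - 112*c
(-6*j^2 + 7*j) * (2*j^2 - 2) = -12*j^4 + 14*j^3 + 12*j^2 - 14*j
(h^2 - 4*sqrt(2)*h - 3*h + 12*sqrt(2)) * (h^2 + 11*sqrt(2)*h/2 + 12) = h^4 - 3*h^3 + 3*sqrt(2)*h^3/2 - 32*h^2 - 9*sqrt(2)*h^2/2 - 48*sqrt(2)*h + 96*h + 144*sqrt(2)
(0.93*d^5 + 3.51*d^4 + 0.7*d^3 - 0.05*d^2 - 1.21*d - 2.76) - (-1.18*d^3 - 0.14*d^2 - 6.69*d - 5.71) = 0.93*d^5 + 3.51*d^4 + 1.88*d^3 + 0.09*d^2 + 5.48*d + 2.95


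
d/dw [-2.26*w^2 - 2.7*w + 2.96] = -4.52*w - 2.7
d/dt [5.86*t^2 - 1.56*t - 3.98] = 11.72*t - 1.56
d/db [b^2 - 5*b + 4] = 2*b - 5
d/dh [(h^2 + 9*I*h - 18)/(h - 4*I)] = (h^2 - 8*I*h + 54)/(h^2 - 8*I*h - 16)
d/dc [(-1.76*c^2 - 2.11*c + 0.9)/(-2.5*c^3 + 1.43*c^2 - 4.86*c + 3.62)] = (-4.4*c^4 - 10.55*c^3 + 18.3209*c^2 - 15.3164*c - 3.2642)/(6.25*c^6 - 7.15*c^5 + 26.3449*c^4 - 31.9996*c^3 + 33.9728*c^2 - 35.1864*c + 13.1044)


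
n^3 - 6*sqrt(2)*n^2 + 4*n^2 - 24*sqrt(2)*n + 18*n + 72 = (n + 4)*(n - 3*sqrt(2))^2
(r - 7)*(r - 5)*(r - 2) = r^3 - 14*r^2 + 59*r - 70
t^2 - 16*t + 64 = (t - 8)^2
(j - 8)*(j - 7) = j^2 - 15*j + 56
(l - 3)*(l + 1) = l^2 - 2*l - 3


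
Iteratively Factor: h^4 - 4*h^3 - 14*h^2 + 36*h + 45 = (h + 3)*(h^3 - 7*h^2 + 7*h + 15) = (h - 3)*(h + 3)*(h^2 - 4*h - 5) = (h - 3)*(h + 1)*(h + 3)*(h - 5)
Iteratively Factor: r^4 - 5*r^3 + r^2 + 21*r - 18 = (r - 1)*(r^3 - 4*r^2 - 3*r + 18) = (r - 3)*(r - 1)*(r^2 - r - 6) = (r - 3)*(r - 1)*(r + 2)*(r - 3)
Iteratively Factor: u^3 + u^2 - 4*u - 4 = (u + 1)*(u^2 - 4) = (u - 2)*(u + 1)*(u + 2)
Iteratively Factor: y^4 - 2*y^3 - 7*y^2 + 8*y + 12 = (y - 3)*(y^3 + y^2 - 4*y - 4) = (y - 3)*(y + 2)*(y^2 - y - 2) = (y - 3)*(y - 2)*(y + 2)*(y + 1)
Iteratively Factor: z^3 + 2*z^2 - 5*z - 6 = (z + 3)*(z^2 - z - 2) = (z + 1)*(z + 3)*(z - 2)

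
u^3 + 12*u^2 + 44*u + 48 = (u + 2)*(u + 4)*(u + 6)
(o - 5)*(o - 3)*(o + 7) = o^3 - o^2 - 41*o + 105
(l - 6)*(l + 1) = l^2 - 5*l - 6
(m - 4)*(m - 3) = m^2 - 7*m + 12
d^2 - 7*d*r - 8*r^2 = (d - 8*r)*(d + r)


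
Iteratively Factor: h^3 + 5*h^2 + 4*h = (h + 1)*(h^2 + 4*h) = (h + 1)*(h + 4)*(h)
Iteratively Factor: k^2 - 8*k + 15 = (k - 3)*(k - 5)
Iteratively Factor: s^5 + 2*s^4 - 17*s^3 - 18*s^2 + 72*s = (s + 4)*(s^4 - 2*s^3 - 9*s^2 + 18*s) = (s - 2)*(s + 4)*(s^3 - 9*s) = (s - 3)*(s - 2)*(s + 4)*(s^2 + 3*s) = s*(s - 3)*(s - 2)*(s + 4)*(s + 3)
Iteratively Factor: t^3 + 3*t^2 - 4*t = (t + 4)*(t^2 - t) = (t - 1)*(t + 4)*(t)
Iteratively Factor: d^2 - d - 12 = (d + 3)*(d - 4)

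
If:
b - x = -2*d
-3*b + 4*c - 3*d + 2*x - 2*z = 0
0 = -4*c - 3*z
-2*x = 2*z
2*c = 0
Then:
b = 0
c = 0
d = 0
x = 0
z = 0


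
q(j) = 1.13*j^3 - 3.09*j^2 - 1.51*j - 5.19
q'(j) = 3.39*j^2 - 6.18*j - 1.51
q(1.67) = -11.07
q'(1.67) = -2.38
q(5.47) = 79.04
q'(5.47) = 66.12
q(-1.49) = -13.54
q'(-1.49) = 15.22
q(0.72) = -7.46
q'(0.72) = -4.20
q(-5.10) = -227.76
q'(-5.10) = 118.18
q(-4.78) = -191.99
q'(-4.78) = 105.49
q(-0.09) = -5.08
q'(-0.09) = -0.93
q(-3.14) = -65.90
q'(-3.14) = 51.32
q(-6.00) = -351.45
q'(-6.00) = 157.61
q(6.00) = 118.59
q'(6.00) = 83.45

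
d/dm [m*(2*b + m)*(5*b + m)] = 10*b^2 + 14*b*m + 3*m^2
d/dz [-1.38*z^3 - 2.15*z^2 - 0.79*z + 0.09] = -4.14*z^2 - 4.3*z - 0.79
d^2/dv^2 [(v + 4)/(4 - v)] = -16/(v - 4)^3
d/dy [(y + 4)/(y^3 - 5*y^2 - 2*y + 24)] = (y^3 - 5*y^2 - 2*y + (y + 4)*(-3*y^2 + 10*y + 2) + 24)/(y^3 - 5*y^2 - 2*y + 24)^2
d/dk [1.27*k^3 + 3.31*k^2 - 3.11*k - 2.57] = 3.81*k^2 + 6.62*k - 3.11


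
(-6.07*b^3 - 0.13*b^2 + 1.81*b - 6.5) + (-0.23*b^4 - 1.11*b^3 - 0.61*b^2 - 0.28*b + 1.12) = -0.23*b^4 - 7.18*b^3 - 0.74*b^2 + 1.53*b - 5.38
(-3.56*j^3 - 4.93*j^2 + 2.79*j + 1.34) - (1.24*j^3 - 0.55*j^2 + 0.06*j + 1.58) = -4.8*j^3 - 4.38*j^2 + 2.73*j - 0.24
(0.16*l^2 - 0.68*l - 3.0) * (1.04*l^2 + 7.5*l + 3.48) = 0.1664*l^4 + 0.4928*l^3 - 7.6632*l^2 - 24.8664*l - 10.44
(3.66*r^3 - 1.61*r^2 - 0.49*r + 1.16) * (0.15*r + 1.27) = 0.549*r^4 + 4.4067*r^3 - 2.1182*r^2 - 0.4483*r + 1.4732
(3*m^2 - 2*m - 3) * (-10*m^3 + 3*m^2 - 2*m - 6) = -30*m^5 + 29*m^4 + 18*m^3 - 23*m^2 + 18*m + 18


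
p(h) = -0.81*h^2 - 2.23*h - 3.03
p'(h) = -1.62*h - 2.23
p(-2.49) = -2.50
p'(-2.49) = 1.80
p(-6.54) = -23.09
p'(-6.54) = 8.36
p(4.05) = -25.35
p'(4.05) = -8.79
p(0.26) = -3.66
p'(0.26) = -2.65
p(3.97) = -24.65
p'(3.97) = -8.66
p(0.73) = -5.09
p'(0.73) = -3.41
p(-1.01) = -1.60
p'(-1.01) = -0.59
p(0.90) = -5.69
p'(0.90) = -3.69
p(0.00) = -3.03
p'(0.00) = -2.23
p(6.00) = -45.57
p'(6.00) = -11.95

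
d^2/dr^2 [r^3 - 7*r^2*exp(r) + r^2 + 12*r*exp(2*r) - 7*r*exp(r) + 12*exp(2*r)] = -7*r^2*exp(r) + 48*r*exp(2*r) - 35*r*exp(r) + 6*r + 96*exp(2*r) - 28*exp(r) + 2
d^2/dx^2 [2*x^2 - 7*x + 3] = 4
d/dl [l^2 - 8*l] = 2*l - 8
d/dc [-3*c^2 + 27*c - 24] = 27 - 6*c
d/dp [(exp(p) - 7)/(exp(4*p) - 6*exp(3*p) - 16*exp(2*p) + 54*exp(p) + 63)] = (-3*exp(2*p) - 2*exp(p) + 9)*exp(p)/(exp(6*p) + 2*exp(5*p) - 17*exp(4*p) - 36*exp(3*p) + 63*exp(2*p) + 162*exp(p) + 81)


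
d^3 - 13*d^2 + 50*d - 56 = (d - 7)*(d - 4)*(d - 2)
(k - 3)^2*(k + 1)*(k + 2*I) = k^4 - 5*k^3 + 2*I*k^3 + 3*k^2 - 10*I*k^2 + 9*k + 6*I*k + 18*I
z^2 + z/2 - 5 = (z - 2)*(z + 5/2)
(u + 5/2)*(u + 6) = u^2 + 17*u/2 + 15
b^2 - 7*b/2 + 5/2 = (b - 5/2)*(b - 1)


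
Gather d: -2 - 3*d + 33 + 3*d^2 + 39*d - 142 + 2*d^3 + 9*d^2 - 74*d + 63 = 2*d^3 + 12*d^2 - 38*d - 48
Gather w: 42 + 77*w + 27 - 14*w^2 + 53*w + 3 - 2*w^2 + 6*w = -16*w^2 + 136*w + 72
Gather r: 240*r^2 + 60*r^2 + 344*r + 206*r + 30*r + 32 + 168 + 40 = 300*r^2 + 580*r + 240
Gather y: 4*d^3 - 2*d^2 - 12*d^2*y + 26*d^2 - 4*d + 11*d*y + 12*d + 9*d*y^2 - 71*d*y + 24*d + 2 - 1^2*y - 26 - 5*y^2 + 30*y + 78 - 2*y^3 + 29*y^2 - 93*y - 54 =4*d^3 + 24*d^2 + 32*d - 2*y^3 + y^2*(9*d + 24) + y*(-12*d^2 - 60*d - 64)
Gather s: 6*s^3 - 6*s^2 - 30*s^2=6*s^3 - 36*s^2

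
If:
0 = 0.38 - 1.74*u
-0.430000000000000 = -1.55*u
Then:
No Solution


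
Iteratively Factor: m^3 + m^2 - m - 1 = (m + 1)*(m^2 - 1) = (m - 1)*(m + 1)*(m + 1)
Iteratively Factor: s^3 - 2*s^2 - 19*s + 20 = (s + 4)*(s^2 - 6*s + 5) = (s - 1)*(s + 4)*(s - 5)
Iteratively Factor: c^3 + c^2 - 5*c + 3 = (c + 3)*(c^2 - 2*c + 1) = (c - 1)*(c + 3)*(c - 1)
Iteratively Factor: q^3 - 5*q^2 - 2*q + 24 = (q - 3)*(q^2 - 2*q - 8) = (q - 3)*(q + 2)*(q - 4)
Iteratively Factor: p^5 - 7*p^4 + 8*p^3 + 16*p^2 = (p + 1)*(p^4 - 8*p^3 + 16*p^2) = p*(p + 1)*(p^3 - 8*p^2 + 16*p) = p*(p - 4)*(p + 1)*(p^2 - 4*p) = p*(p - 4)^2*(p + 1)*(p)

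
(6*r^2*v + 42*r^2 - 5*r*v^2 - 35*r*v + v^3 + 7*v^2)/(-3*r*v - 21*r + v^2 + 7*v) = -2*r + v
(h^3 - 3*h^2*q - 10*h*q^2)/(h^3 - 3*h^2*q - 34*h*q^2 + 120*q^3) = h*(-h - 2*q)/(-h^2 - 2*h*q + 24*q^2)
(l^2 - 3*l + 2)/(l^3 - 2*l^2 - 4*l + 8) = (l - 1)/(l^2 - 4)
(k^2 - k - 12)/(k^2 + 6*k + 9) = (k - 4)/(k + 3)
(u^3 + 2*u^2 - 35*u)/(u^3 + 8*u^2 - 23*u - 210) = u/(u + 6)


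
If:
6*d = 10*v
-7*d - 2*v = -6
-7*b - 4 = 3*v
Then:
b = -218/287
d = 30/41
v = 18/41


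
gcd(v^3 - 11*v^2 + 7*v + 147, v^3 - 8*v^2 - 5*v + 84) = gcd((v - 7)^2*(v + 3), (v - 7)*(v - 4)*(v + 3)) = v^2 - 4*v - 21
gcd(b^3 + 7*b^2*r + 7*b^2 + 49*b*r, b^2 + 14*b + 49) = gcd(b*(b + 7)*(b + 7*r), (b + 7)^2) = b + 7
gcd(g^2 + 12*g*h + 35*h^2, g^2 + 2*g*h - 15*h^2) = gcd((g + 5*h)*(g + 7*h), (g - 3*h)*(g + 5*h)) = g + 5*h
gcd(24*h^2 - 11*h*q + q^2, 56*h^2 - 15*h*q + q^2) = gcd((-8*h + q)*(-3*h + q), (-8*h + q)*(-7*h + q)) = -8*h + q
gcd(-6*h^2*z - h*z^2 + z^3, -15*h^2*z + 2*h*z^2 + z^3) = -3*h*z + z^2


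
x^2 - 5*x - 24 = (x - 8)*(x + 3)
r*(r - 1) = r^2 - r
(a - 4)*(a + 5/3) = a^2 - 7*a/3 - 20/3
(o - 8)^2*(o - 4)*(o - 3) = o^4 - 23*o^3 + 188*o^2 - 640*o + 768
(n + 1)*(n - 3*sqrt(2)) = n^2 - 3*sqrt(2)*n + n - 3*sqrt(2)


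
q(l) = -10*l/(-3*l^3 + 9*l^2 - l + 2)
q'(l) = -10*l*(9*l^2 - 18*l + 1)/(-3*l^3 + 9*l^2 - l + 2)^2 - 10/(-3*l^3 + 9*l^2 - l + 2)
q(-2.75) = 0.20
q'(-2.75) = 0.10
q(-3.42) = 0.15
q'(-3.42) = 0.06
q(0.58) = -1.50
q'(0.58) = -0.10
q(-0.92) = 0.71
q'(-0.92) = 0.62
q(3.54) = 1.62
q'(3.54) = -3.26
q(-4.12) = 0.11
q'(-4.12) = 0.04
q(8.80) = 0.06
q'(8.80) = -0.02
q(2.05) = -1.72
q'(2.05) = -1.12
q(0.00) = 0.00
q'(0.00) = -5.00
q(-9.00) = 0.03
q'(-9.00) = 0.01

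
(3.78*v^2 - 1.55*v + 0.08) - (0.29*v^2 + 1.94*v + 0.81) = 3.49*v^2 - 3.49*v - 0.73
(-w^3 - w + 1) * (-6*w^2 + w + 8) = 6*w^5 - w^4 - 2*w^3 - 7*w^2 - 7*w + 8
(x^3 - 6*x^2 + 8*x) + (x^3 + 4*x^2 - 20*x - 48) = 2*x^3 - 2*x^2 - 12*x - 48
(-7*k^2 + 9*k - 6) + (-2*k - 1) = -7*k^2 + 7*k - 7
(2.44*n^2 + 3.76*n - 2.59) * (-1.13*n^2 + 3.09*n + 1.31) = -2.7572*n^4 + 3.2908*n^3 + 17.7415*n^2 - 3.0775*n - 3.3929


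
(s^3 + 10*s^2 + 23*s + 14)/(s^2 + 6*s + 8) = (s^2 + 8*s + 7)/(s + 4)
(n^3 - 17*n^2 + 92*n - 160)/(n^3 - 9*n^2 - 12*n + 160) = (n - 4)/(n + 4)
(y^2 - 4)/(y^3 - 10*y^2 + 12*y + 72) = (y - 2)/(y^2 - 12*y + 36)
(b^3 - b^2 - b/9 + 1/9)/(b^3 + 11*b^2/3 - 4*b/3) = (3*b^2 - 2*b - 1)/(3*b*(b + 4))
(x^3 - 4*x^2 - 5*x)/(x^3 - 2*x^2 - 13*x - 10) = x/(x + 2)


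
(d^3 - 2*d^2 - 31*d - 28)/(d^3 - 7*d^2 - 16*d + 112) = (d + 1)/(d - 4)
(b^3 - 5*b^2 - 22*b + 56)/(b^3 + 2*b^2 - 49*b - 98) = (b^2 + 2*b - 8)/(b^2 + 9*b + 14)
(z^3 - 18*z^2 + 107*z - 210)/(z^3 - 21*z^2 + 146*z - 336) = (z - 5)/(z - 8)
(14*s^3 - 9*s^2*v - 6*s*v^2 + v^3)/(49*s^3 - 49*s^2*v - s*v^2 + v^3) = (2*s + v)/(7*s + v)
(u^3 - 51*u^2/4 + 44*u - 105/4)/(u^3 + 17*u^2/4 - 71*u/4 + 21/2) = (u^2 - 12*u + 35)/(u^2 + 5*u - 14)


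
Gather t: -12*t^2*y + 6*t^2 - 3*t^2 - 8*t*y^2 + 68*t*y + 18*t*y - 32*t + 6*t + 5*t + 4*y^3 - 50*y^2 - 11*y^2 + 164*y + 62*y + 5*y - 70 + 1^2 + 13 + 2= t^2*(3 - 12*y) + t*(-8*y^2 + 86*y - 21) + 4*y^3 - 61*y^2 + 231*y - 54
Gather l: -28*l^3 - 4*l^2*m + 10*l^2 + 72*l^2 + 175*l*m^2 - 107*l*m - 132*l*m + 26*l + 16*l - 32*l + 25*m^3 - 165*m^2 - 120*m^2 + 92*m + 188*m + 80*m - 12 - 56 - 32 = -28*l^3 + l^2*(82 - 4*m) + l*(175*m^2 - 239*m + 10) + 25*m^3 - 285*m^2 + 360*m - 100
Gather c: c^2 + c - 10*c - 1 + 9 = c^2 - 9*c + 8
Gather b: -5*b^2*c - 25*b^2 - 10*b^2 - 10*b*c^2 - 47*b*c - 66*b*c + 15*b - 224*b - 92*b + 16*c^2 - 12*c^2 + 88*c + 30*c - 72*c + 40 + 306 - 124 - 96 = b^2*(-5*c - 35) + b*(-10*c^2 - 113*c - 301) + 4*c^2 + 46*c + 126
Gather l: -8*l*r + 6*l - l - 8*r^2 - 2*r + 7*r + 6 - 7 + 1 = l*(5 - 8*r) - 8*r^2 + 5*r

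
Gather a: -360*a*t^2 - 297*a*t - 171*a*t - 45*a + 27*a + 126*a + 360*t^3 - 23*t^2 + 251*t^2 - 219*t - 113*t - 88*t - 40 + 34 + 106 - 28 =a*(-360*t^2 - 468*t + 108) + 360*t^3 + 228*t^2 - 420*t + 72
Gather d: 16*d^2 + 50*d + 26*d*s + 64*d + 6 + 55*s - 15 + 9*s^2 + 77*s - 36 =16*d^2 + d*(26*s + 114) + 9*s^2 + 132*s - 45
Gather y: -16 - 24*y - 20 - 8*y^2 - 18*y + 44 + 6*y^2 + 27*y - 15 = -2*y^2 - 15*y - 7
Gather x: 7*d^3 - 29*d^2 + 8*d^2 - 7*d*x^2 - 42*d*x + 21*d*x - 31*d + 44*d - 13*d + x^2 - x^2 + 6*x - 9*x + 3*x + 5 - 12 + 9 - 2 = 7*d^3 - 21*d^2 - 7*d*x^2 - 21*d*x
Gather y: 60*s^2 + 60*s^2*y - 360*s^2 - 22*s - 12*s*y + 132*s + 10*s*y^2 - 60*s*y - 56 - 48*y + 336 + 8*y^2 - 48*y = -300*s^2 + 110*s + y^2*(10*s + 8) + y*(60*s^2 - 72*s - 96) + 280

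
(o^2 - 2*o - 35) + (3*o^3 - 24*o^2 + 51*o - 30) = 3*o^3 - 23*o^2 + 49*o - 65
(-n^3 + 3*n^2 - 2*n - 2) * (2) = -2*n^3 + 6*n^2 - 4*n - 4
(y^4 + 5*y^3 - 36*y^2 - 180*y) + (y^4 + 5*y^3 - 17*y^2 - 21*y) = 2*y^4 + 10*y^3 - 53*y^2 - 201*y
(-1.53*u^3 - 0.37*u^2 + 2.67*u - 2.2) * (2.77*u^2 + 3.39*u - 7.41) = -4.2381*u^5 - 6.2116*u^4 + 17.4789*u^3 + 5.699*u^2 - 27.2427*u + 16.302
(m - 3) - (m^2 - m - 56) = -m^2 + 2*m + 53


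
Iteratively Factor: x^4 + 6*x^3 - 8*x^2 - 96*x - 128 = (x + 2)*(x^3 + 4*x^2 - 16*x - 64) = (x - 4)*(x + 2)*(x^2 + 8*x + 16) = (x - 4)*(x + 2)*(x + 4)*(x + 4)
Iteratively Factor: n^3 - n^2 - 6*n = (n)*(n^2 - n - 6) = n*(n - 3)*(n + 2)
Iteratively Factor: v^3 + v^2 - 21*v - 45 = (v + 3)*(v^2 - 2*v - 15) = (v - 5)*(v + 3)*(v + 3)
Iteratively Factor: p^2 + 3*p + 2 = (p + 2)*(p + 1)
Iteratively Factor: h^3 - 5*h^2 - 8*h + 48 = (h - 4)*(h^2 - h - 12) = (h - 4)^2*(h + 3)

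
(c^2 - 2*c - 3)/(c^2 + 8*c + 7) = (c - 3)/(c + 7)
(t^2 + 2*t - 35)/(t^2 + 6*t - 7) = (t - 5)/(t - 1)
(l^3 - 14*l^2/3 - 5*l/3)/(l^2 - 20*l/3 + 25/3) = l*(3*l + 1)/(3*l - 5)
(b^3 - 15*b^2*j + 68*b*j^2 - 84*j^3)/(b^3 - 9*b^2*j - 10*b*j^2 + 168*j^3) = (b - 2*j)/(b + 4*j)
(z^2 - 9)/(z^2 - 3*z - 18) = (z - 3)/(z - 6)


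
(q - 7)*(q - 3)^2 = q^3 - 13*q^2 + 51*q - 63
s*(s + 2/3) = s^2 + 2*s/3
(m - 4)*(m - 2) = m^2 - 6*m + 8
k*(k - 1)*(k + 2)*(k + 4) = k^4 + 5*k^3 + 2*k^2 - 8*k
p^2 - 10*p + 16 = (p - 8)*(p - 2)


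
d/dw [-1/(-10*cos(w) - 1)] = 10*sin(w)/(10*cos(w) + 1)^2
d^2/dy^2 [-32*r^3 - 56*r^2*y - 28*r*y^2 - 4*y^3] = -56*r - 24*y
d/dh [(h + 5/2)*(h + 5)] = 2*h + 15/2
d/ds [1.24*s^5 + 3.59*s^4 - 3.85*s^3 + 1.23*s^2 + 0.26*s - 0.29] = 6.2*s^4 + 14.36*s^3 - 11.55*s^2 + 2.46*s + 0.26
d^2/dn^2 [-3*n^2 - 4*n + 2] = -6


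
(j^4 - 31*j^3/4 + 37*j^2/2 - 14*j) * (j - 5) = j^5 - 51*j^4/4 + 229*j^3/4 - 213*j^2/2 + 70*j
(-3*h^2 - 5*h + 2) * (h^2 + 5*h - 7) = -3*h^4 - 20*h^3 - 2*h^2 + 45*h - 14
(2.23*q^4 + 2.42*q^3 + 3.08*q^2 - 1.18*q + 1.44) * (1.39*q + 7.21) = 3.0997*q^5 + 19.4421*q^4 + 21.7294*q^3 + 20.5666*q^2 - 6.5062*q + 10.3824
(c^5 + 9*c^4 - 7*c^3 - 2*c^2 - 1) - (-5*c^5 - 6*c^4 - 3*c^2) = 6*c^5 + 15*c^4 - 7*c^3 + c^2 - 1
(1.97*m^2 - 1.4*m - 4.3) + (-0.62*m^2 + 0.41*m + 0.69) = 1.35*m^2 - 0.99*m - 3.61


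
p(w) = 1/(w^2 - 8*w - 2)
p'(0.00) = 2.00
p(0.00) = -0.50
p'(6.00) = -0.02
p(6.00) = -0.07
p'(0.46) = 0.24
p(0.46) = -0.18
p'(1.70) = 0.03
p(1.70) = -0.08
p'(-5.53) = 0.00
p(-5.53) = 0.01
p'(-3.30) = 0.01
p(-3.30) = 0.03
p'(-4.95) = 0.00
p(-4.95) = 0.02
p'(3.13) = 0.01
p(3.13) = -0.06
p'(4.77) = -0.01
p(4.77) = -0.06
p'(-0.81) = 0.36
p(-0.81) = 0.19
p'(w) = (8 - 2*w)/(w^2 - 8*w - 2)^2 = 2*(4 - w)/(-w^2 + 8*w + 2)^2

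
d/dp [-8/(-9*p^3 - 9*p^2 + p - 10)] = 8*(-27*p^2 - 18*p + 1)/(9*p^3 + 9*p^2 - p + 10)^2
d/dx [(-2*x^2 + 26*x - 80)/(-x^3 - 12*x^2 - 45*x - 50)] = 2*(-x^3 + 31*x^2 - 74*x - 490)/(x^5 + 19*x^4 + 139*x^3 + 485*x^2 + 800*x + 500)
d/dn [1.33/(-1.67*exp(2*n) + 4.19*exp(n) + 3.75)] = (4.4422*exp(n) - 5.5727)*exp(n)/(-1.67*exp(2*n) + 4.19*exp(n) + 3.75)^2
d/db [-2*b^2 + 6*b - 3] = 6 - 4*b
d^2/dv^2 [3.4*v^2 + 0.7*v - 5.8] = 6.80000000000000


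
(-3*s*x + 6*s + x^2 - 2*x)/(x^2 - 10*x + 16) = (-3*s + x)/(x - 8)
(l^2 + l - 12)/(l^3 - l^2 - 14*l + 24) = 1/(l - 2)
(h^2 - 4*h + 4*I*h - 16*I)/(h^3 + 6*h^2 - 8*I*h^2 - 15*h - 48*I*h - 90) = (h^2 + h*(-4 + 4*I) - 16*I)/(h^3 + h^2*(6 - 8*I) + h*(-15 - 48*I) - 90)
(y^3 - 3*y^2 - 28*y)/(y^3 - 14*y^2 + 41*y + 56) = y*(y + 4)/(y^2 - 7*y - 8)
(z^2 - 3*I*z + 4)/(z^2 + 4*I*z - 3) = (z - 4*I)/(z + 3*I)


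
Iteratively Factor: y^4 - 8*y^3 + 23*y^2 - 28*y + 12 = (y - 2)*(y^3 - 6*y^2 + 11*y - 6) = (y - 2)*(y - 1)*(y^2 - 5*y + 6) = (y - 2)^2*(y - 1)*(y - 3)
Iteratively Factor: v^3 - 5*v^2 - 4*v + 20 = (v - 2)*(v^2 - 3*v - 10) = (v - 5)*(v - 2)*(v + 2)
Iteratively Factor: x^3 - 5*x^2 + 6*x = (x - 3)*(x^2 - 2*x) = (x - 3)*(x - 2)*(x)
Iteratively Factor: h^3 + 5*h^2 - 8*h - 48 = (h - 3)*(h^2 + 8*h + 16) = (h - 3)*(h + 4)*(h + 4)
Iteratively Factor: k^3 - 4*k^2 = (k)*(k^2 - 4*k) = k^2*(k - 4)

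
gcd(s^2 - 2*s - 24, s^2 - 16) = s + 4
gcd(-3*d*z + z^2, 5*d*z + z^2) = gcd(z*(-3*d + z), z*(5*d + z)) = z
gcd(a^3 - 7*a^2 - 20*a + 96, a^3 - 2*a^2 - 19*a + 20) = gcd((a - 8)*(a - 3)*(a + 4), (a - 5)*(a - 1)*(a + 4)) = a + 4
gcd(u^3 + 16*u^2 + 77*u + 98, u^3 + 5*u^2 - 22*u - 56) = u^2 + 9*u + 14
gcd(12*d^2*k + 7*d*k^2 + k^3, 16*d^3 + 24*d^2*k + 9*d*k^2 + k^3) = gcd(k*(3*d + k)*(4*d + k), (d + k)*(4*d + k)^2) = 4*d + k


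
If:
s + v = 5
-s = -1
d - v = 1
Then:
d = 5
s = 1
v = 4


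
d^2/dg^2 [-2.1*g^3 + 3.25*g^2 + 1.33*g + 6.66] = 6.5 - 12.6*g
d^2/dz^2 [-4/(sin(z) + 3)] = 4*(sin(z)^2 - 3*sin(z) - 2)/(sin(z) + 3)^3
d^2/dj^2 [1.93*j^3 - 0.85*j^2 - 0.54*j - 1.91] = 11.58*j - 1.7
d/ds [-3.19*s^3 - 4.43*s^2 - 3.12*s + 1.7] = -9.57*s^2 - 8.86*s - 3.12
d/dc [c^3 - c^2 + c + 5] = 3*c^2 - 2*c + 1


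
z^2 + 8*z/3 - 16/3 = (z - 4/3)*(z + 4)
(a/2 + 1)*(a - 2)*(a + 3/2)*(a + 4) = a^4/2 + 11*a^3/4 + a^2 - 11*a - 12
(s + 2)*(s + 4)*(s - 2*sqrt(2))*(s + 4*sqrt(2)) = s^4 + 2*sqrt(2)*s^3 + 6*s^3 - 8*s^2 + 12*sqrt(2)*s^2 - 96*s + 16*sqrt(2)*s - 128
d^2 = d^2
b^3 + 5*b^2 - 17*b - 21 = (b - 3)*(b + 1)*(b + 7)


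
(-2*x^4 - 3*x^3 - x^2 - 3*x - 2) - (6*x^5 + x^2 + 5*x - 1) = -6*x^5 - 2*x^4 - 3*x^3 - 2*x^2 - 8*x - 1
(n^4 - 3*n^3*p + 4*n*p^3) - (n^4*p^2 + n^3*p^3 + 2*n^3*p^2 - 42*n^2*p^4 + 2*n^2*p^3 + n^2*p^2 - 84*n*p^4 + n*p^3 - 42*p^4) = -n^4*p^2 + n^4 - n^3*p^3 - 2*n^3*p^2 - 3*n^3*p + 42*n^2*p^4 - 2*n^2*p^3 - n^2*p^2 + 84*n*p^4 + 3*n*p^3 + 42*p^4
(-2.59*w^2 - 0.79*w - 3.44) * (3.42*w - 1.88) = -8.8578*w^3 + 2.1674*w^2 - 10.2796*w + 6.4672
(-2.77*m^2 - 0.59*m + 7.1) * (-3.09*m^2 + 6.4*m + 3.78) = 8.5593*m^4 - 15.9049*m^3 - 36.1856*m^2 + 43.2098*m + 26.838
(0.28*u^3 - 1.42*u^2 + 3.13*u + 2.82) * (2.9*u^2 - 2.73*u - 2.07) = 0.812*u^5 - 4.8824*u^4 + 12.374*u^3 + 2.5725*u^2 - 14.1777*u - 5.8374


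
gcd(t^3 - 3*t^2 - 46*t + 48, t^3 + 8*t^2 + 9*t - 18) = t^2 + 5*t - 6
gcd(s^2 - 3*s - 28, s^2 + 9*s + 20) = s + 4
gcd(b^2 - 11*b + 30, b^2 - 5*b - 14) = 1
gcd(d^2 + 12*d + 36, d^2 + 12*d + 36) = d^2 + 12*d + 36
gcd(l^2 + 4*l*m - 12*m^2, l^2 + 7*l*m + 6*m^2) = l + 6*m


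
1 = 1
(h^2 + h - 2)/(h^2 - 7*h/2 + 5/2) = 2*(h + 2)/(2*h - 5)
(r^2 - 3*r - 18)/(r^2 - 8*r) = (r^2 - 3*r - 18)/(r*(r - 8))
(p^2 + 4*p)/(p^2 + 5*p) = (p + 4)/(p + 5)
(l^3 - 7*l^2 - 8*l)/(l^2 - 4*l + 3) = l*(l^2 - 7*l - 8)/(l^2 - 4*l + 3)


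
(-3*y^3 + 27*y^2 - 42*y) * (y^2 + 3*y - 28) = -3*y^5 + 18*y^4 + 123*y^3 - 882*y^2 + 1176*y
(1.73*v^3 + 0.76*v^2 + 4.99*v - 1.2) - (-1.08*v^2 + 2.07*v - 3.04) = 1.73*v^3 + 1.84*v^2 + 2.92*v + 1.84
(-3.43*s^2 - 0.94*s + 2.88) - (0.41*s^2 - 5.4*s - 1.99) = -3.84*s^2 + 4.46*s + 4.87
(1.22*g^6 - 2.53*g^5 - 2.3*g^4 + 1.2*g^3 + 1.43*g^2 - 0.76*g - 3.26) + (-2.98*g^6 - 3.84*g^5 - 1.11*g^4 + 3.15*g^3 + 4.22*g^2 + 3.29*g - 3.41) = -1.76*g^6 - 6.37*g^5 - 3.41*g^4 + 4.35*g^3 + 5.65*g^2 + 2.53*g - 6.67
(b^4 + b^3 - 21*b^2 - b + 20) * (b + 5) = b^5 + 6*b^4 - 16*b^3 - 106*b^2 + 15*b + 100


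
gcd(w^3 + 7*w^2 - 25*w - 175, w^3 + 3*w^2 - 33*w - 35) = w^2 + 2*w - 35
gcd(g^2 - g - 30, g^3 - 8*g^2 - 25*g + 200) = g + 5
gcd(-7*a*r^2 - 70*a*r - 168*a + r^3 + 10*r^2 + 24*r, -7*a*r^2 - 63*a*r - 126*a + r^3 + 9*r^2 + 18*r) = -7*a*r - 42*a + r^2 + 6*r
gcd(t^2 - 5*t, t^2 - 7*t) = t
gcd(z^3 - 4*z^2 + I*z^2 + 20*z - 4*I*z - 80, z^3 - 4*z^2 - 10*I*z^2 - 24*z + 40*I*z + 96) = z^2 + z*(-4 - 4*I) + 16*I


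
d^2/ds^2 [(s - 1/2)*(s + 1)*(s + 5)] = 6*s + 11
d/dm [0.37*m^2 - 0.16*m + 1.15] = 0.74*m - 0.16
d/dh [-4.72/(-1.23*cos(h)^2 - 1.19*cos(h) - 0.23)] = (11.6112*cos(h) + 5.6168)*sin(h)/(1.23*cos(h)^2 + 1.19*cos(h) + 0.23)^2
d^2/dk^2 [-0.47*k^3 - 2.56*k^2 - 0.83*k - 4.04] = -2.82*k - 5.12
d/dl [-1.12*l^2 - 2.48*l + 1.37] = -2.24*l - 2.48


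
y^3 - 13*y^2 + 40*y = y*(y - 8)*(y - 5)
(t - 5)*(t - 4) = t^2 - 9*t + 20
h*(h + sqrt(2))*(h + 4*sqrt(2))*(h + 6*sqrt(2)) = h^4 + 11*sqrt(2)*h^3 + 68*h^2 + 48*sqrt(2)*h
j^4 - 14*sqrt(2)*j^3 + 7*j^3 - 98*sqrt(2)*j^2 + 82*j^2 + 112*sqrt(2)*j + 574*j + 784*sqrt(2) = (j + 7)*(j - 8*sqrt(2))*(j - 7*sqrt(2))*(j + sqrt(2))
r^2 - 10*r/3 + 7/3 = (r - 7/3)*(r - 1)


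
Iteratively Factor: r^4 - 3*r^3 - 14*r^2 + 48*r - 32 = (r - 1)*(r^3 - 2*r^2 - 16*r + 32) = (r - 4)*(r - 1)*(r^2 + 2*r - 8) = (r - 4)*(r - 1)*(r + 4)*(r - 2)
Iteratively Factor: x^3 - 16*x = (x - 4)*(x^2 + 4*x) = x*(x - 4)*(x + 4)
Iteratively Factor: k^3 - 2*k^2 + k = (k - 1)*(k^2 - k) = (k - 1)^2*(k)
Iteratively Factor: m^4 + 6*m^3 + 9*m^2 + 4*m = (m + 1)*(m^3 + 5*m^2 + 4*m) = (m + 1)^2*(m^2 + 4*m) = (m + 1)^2*(m + 4)*(m)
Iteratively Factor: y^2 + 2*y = (y)*(y + 2)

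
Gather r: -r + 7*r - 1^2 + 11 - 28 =6*r - 18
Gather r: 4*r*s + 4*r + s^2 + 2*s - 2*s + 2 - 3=r*(4*s + 4) + s^2 - 1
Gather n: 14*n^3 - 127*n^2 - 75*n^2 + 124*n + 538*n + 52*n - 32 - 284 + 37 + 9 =14*n^3 - 202*n^2 + 714*n - 270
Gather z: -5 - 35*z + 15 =10 - 35*z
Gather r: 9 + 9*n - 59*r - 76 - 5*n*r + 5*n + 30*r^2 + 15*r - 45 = 14*n + 30*r^2 + r*(-5*n - 44) - 112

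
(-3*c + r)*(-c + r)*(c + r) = 3*c^3 - c^2*r - 3*c*r^2 + r^3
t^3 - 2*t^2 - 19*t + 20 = (t - 5)*(t - 1)*(t + 4)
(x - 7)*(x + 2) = x^2 - 5*x - 14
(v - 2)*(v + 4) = v^2 + 2*v - 8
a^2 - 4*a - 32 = (a - 8)*(a + 4)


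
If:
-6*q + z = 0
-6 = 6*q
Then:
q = -1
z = -6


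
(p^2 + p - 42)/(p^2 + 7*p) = (p - 6)/p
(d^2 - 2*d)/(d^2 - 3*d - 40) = d*(2 - d)/(-d^2 + 3*d + 40)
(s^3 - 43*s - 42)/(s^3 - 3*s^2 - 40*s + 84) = (s + 1)/(s - 2)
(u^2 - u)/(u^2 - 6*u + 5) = u/(u - 5)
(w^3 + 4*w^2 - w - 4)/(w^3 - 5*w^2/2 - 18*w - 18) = 2*(-w^3 - 4*w^2 + w + 4)/(-2*w^3 + 5*w^2 + 36*w + 36)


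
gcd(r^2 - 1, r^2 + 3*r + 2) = r + 1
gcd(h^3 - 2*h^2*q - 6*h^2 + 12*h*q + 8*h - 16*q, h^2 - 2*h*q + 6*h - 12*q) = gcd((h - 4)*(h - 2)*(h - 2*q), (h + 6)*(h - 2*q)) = -h + 2*q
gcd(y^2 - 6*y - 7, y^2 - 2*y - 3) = y + 1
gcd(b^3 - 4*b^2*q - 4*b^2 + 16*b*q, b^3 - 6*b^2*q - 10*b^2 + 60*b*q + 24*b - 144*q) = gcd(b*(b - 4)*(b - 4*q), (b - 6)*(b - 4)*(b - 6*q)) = b - 4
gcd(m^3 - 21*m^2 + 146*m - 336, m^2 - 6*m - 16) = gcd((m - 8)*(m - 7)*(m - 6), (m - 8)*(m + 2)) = m - 8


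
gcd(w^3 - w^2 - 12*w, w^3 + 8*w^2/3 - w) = w^2 + 3*w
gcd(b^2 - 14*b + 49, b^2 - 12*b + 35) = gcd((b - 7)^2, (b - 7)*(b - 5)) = b - 7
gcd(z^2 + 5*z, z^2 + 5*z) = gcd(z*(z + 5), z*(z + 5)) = z^2 + 5*z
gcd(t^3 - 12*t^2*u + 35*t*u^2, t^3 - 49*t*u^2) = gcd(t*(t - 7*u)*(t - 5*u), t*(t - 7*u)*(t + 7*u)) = t^2 - 7*t*u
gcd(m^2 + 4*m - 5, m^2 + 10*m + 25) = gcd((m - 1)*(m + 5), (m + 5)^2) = m + 5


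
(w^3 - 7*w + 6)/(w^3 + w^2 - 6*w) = (w - 1)/w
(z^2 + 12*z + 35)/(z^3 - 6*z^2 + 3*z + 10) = (z^2 + 12*z + 35)/(z^3 - 6*z^2 + 3*z + 10)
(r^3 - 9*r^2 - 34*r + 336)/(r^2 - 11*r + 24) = (r^2 - r - 42)/(r - 3)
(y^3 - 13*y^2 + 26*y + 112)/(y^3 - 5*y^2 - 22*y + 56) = (y^2 - 6*y - 16)/(y^2 + 2*y - 8)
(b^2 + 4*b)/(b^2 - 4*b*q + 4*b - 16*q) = b/(b - 4*q)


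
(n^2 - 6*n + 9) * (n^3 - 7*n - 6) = n^5 - 6*n^4 + 2*n^3 + 36*n^2 - 27*n - 54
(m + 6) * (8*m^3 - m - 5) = 8*m^4 + 48*m^3 - m^2 - 11*m - 30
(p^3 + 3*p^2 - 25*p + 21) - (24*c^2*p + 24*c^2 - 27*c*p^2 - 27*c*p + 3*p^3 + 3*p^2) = -24*c^2*p - 24*c^2 + 27*c*p^2 + 27*c*p - 2*p^3 - 25*p + 21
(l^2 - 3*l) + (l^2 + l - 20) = 2*l^2 - 2*l - 20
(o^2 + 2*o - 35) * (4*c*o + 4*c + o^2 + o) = 4*c*o^3 + 12*c*o^2 - 132*c*o - 140*c + o^4 + 3*o^3 - 33*o^2 - 35*o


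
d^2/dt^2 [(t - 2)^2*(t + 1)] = 6*t - 6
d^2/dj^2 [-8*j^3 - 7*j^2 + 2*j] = -48*j - 14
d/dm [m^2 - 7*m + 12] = 2*m - 7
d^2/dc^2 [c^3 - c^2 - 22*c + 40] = 6*c - 2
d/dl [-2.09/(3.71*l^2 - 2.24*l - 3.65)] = (15.5078*l - 4.6816)/(-3.71*l^2 + 2.24*l + 3.65)^2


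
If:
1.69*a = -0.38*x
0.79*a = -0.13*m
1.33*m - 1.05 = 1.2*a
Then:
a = -0.11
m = 0.69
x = 0.50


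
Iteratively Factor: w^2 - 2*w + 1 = (w - 1)*(w - 1)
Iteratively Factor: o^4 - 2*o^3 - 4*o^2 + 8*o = (o - 2)*(o^3 - 4*o) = (o - 2)^2*(o^2 + 2*o) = o*(o - 2)^2*(o + 2)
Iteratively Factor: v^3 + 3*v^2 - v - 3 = (v + 1)*(v^2 + 2*v - 3) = (v + 1)*(v + 3)*(v - 1)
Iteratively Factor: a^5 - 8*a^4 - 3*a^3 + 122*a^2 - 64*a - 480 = (a - 4)*(a^4 - 4*a^3 - 19*a^2 + 46*a + 120) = (a - 4)*(a + 3)*(a^3 - 7*a^2 + 2*a + 40) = (a - 4)*(a + 2)*(a + 3)*(a^2 - 9*a + 20) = (a - 5)*(a - 4)*(a + 2)*(a + 3)*(a - 4)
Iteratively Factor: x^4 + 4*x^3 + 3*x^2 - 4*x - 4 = (x + 1)*(x^3 + 3*x^2 - 4) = (x - 1)*(x + 1)*(x^2 + 4*x + 4) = (x - 1)*(x + 1)*(x + 2)*(x + 2)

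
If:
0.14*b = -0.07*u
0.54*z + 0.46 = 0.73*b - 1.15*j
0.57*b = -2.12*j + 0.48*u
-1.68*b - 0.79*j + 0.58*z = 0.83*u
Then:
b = 0.22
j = -0.16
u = -0.44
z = -0.21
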